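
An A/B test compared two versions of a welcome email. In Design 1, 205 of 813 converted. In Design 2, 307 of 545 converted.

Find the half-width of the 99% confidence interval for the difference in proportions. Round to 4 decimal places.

Sample proportions: 205/813 = 0.2522, 307/545 = 0.5633.
Each SE is √(p̂(1−p̂)/n): √(0.2522·0.7478/813) = 0.01523 and √(0.5633·0.4367/545) = 0.02125.
SE(p̂₁ − p̂₂) = √(SE₁² + SE₂²) = √(0.0002319529 + 0.0004515625) = 0.02614, since the two samples are independent.
At 99% confidence z* = 2.576; margin = 2.576 × 0.02614 = 0.06734.

0.0673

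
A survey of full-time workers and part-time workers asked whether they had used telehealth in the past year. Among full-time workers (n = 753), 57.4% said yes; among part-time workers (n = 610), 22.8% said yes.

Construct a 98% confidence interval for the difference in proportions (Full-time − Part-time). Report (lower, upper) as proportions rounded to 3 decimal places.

(0.288, 0.404)

SE₁ = √(p̂₁(1−p̂₁)/n₁) = √(0.5740·0.4260/753) = 0.01802; SE₂ = √(0.2280·0.7720/610) = 0.01699.
Independent samples: SE of the difference = √(SE₁² + SE₂²) = √(0.0003247204 + 0.0002886601) = 0.02477.
z* for 98% confidence is 2.326, so the margin of error is 2.326 × 0.02477 = 0.05762.
Point estimate p̂₁ − p̂₂ = 0.5740 − 0.2280 = 0.3460.
0.3460 ± 0.05762 → (0.288, 0.404).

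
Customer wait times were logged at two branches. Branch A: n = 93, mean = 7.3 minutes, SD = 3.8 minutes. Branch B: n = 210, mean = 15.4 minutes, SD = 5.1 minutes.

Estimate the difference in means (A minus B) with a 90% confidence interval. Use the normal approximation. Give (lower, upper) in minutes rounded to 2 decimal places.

Standard errors of each mean: 3.8/√93 = 0.3940 and 5.1/√210 = 0.3519.
SE(x̄₁ − x̄₂) = √(0.3940² + 0.3519²) = 0.5283 for independent samples with unequal variances.
With z* = 1.645, the margin is 1.645 × 0.5283 = 0.8691.
x̄₁ − x̄₂ = 7.3 − 15.4 = -8.1000; the interval is -8.1000 ± 0.8691 = (-8.97, -7.23).

(-8.97, -7.23)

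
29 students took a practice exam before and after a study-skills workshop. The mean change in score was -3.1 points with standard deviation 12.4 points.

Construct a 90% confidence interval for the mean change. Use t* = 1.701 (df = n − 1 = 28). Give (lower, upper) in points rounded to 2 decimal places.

(-7.02, 0.82)

This is a matched-pairs design, so SE = s_d/√n = 12.4/√29 = 2.3026.
Margin = 1.701 × 2.3026 = 3.9167; the interval is -3.1 ± 3.9167 = (-7.02, 0.82).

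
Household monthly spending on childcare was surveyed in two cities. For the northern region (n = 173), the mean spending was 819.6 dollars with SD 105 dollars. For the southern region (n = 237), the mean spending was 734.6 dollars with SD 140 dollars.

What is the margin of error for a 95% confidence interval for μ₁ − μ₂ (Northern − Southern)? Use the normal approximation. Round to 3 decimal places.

23.718

SE₁ = s₁/√n₁ = 105/√173 = 7.9830; SE₂ = 140/√237 = 9.0940.
Independent samples, unequal variances: SE_diff = √(SE₁² + SE₂²) = √(63.728289 + 82.700836) = 12.1008.
z* = 1.960, so margin of error = 1.960 × 12.1008 = 23.7176.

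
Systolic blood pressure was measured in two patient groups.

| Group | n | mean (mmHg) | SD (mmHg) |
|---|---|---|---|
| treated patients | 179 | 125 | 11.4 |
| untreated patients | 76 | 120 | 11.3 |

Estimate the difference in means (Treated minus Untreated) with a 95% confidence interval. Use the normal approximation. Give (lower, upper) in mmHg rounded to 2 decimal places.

Standard errors of each mean: 11.4/√179 = 0.8521 and 11.3/√76 = 1.2962.
SE(x̄₁ − x̄₂) = √(0.8521² + 1.2962²) = 1.5512 for independent samples with unequal variances.
With z* = 1.960, the margin is 1.960 × 1.5512 = 3.0404.
x̄₁ − x̄₂ = 125 − 120 = 5.0000; the interval is 5.0000 ± 3.0404 = (1.96, 8.04).

(1.96, 8.04)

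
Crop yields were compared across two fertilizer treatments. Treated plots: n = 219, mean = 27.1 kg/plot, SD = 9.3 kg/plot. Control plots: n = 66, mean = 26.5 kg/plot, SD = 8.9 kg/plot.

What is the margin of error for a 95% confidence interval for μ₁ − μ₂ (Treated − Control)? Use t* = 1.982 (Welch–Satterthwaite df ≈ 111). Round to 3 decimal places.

Per-group SEs: s₁/√n₁ = 9.3/√219 = 0.6284, s₂/√n₂ = 8.9/√66 = 1.0955.
Unpooled SE of the difference: √(0.39488656 + 1.20012025) = 1.2629.
Margin of error = t* · SE = 1.982 × 1.2629 = 2.5031.

2.503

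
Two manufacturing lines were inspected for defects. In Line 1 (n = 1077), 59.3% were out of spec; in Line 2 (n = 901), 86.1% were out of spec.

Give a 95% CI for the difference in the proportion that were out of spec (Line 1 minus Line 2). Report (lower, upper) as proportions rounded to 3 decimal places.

(-0.305, -0.231)

Each SE is √(p̂(1−p̂)/n): √(0.5930·0.4070/1077) = 0.01497 and √(0.8610·0.1390/901) = 0.01153.
SE(p̂₁ − p̂₂) = √(SE₁² + SE₂²) = √(0.0002241009 + 0.0001329409) = 0.01890, since the two samples are independent.
At 95% confidence z* = 1.960; margin = 1.960 × 0.01890 = 0.03704.
The difference is 0.5930 − 0.8610 = -0.2680, so the interval is -0.2680 ± 0.03704 = (-0.305, -0.231).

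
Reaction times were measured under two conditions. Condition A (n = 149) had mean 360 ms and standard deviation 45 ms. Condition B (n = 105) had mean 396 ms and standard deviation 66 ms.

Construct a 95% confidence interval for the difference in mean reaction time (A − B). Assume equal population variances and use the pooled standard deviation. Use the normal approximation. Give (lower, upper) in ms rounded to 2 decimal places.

(-49.65, -22.35)

Pooled variance s_p² = [148·45² + 104·66²] / (149+105−2) = 2987.0000, so s_p = 54.6535.
SE_diff = s_p·√(1/n₁ + 1/n₂) = 54.6535·√(1/149 + 1/105) = 6.9638.
z* = 1.960; margin = 1.960 × 6.9638 = 13.6490.
Difference = 360 − 396 = -36.0000.
-36.0000 ± 13.6490 → (-49.65, -22.35).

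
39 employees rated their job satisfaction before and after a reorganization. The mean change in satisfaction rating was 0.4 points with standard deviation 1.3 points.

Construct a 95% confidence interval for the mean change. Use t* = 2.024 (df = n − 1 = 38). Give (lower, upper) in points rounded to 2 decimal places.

Paired design: SE = s_d/√n = 1.3/√39 = 0.2082.
t* = 2.024; margin of error = 2.024 × 0.2082 = 0.4214.
0.4 ± 0.4214 → (-0.02, 0.82).

(-0.02, 0.82)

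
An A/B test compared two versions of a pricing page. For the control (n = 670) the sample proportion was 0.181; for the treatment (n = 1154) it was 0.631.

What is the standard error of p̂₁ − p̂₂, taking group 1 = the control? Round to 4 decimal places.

The two standard errors are √(0.1810×0.8190/670) = 0.01487 and √(0.6310×0.3690/1154) = 0.01420.
Because the samples are independent, SE_diff = √(0.01487² + 0.01420²) = 0.02056.

0.0206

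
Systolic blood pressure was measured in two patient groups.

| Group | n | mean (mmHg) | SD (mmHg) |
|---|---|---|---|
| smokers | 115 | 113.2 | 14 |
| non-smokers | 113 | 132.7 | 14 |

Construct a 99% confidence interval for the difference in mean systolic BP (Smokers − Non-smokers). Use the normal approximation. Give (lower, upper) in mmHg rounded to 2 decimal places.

Per-group SEs: s₁/√n₁ = 14/√115 = 1.3055, s₂/√n₂ = 14/√113 = 1.3170.
Unpooled SE of the difference: √(1.70433025 + 1.734489) = 1.8544.
Margin of error = z* · SE = 2.576 × 1.8544 = 4.7769.
x̄₁ − x̄₂ = 113.2 − 132.7 = -19.5000.
CI: -19.5000 ± 4.7769 = (-24.28, -14.72).

(-24.28, -14.72)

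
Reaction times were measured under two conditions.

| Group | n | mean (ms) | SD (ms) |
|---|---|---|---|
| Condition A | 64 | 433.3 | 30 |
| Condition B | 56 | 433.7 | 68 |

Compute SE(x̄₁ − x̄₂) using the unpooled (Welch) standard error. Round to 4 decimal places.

9.8303

Standard errors of each mean: 30/√64 = 3.7500 and 68/√56 = 9.0869.
SE(x̄₁ − x̄₂) = √(3.7500² + 9.0869²) = 9.8303 for independent samples with unequal variances.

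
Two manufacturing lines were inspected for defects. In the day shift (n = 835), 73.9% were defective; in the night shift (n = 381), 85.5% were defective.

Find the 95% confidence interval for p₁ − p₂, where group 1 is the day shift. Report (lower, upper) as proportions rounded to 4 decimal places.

(-0.1622, -0.0698)

The two standard errors are √(0.7390×0.2610/835) = 0.01520 and √(0.8550×0.1450/381) = 0.01804.
Because the samples are independent, SE_diff = √(0.01520² + 0.01804²) = 0.02359.
Using z* = 1.960 for 95%, ME = 1.960 × 0.02359 = 0.04624.
p̂₁ − p̂₂ = -0.1160; interval -0.1160 ± 0.04624 gives (-0.1622, -0.0698).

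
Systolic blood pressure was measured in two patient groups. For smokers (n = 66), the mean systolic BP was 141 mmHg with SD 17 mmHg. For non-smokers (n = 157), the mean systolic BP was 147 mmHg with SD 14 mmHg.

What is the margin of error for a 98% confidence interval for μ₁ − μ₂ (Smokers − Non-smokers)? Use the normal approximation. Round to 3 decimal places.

Per-group SEs: s₁/√n₁ = 17/√66 = 2.0926, s₂/√n₂ = 14/√157 = 1.1173.
Unpooled SE of the difference: √(4.37897476 + 1.24835929) = 2.3722.
Margin of error = z* · SE = 2.326 × 2.3722 = 5.5177.

5.518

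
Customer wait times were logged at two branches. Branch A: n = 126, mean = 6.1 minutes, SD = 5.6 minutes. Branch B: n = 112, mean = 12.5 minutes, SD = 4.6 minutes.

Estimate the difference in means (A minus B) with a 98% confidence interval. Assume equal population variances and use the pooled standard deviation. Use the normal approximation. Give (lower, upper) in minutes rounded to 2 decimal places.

(-7.96, -4.84)

Pooled variance s_p² = [125·5.6² + 111·4.6²] / (126+112−2) = 26.5625, so s_p = 5.1539.
SE_diff = s_p·√(1/n₁ + 1/n₂) = 5.1539·√(1/126 + 1/112) = 0.6693.
z* = 2.326; margin = 2.326 × 0.6693 = 1.5568.
Difference = 6.1 − 12.5 = -6.4000.
-6.4000 ± 1.5568 → (-7.96, -4.84).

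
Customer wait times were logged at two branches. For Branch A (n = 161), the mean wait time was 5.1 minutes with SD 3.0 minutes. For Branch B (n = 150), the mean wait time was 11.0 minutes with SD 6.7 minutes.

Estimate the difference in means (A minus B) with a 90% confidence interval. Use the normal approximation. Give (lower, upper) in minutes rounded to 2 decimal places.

Standard errors of each mean: 3.0/√161 = 0.2364 and 6.7/√150 = 0.5471.
SE(x̄₁ − x̄₂) = √(0.2364² + 0.5471²) = 0.5960 for independent samples with unequal variances.
With z* = 1.645, the margin is 1.645 × 0.5960 = 0.9804.
x̄₁ − x̄₂ = 5.1 − 11.0 = -5.9000; the interval is -5.9000 ± 0.9804 = (-6.88, -4.92).

(-6.88, -4.92)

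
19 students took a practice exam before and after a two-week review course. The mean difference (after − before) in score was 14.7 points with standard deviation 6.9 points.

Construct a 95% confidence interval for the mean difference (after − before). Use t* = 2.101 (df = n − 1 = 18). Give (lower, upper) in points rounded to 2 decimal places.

(11.37, 18.03)

This is a matched-pairs design, so SE = s_d/√n = 6.9/√19 = 1.5830.
Margin = 2.101 × 1.5830 = 3.3259; the interval is 14.7 ± 3.3259 = (11.37, 18.03).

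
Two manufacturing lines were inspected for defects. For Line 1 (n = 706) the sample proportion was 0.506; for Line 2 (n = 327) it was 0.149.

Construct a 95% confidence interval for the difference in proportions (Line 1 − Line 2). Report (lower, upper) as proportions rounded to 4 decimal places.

Each SE is √(p̂(1−p̂)/n): √(0.5060·0.4940/706) = 0.01882 and √(0.1490·0.8510/327) = 0.01969.
SE(p̂₁ − p̂₂) = √(SE₁² + SE₂²) = √(0.0003541924 + 0.0003876961) = 0.02724, since the two samples are independent.
At 95% confidence z* = 1.960; margin = 1.960 × 0.02724 = 0.05339.
The difference is 0.5060 − 0.1490 = 0.3570, so the interval is 0.3570 ± 0.05339 = (0.3036, 0.4104).

(0.3036, 0.4104)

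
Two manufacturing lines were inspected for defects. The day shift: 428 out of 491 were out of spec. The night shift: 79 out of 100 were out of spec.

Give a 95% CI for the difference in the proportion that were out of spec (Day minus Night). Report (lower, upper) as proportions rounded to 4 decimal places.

(-0.0034, 0.1668)

Sample proportions: 428/491 = 0.8717, 79/100 = 0.7900.
Each SE is √(p̂(1−p̂)/n): √(0.8717·0.1283/491) = 0.01509 and √(0.7900·0.2100/100) = 0.04073.
SE(p̂₁ − p̂₂) = √(SE₁² + SE₂²) = √(0.0002277081 + 0.0016589329) = 0.04344, since the two samples are independent.
At 95% confidence z* = 1.960; margin = 1.960 × 0.04344 = 0.08514.
The difference is 0.8717 − 0.7900 = 0.0817, so the interval is 0.0817 ± 0.08514 = (-0.0034, 0.1668).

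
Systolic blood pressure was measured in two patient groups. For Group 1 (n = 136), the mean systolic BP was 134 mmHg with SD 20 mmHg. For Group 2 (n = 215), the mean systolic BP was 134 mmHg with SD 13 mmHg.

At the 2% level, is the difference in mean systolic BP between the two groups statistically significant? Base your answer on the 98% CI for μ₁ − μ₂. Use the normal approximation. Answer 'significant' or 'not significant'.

not significant

Per-group SEs: s₁/√n₁ = 20/√136 = 1.7150, s₂/√n₂ = 13/√215 = 0.8866.
Unpooled SE of the difference: √(2.941225 + 0.78605956) = 1.9306.
Margin of error = z* · SE = 2.326 × 1.9306 = 4.4906.
x̄₁ − x̄₂ = 134 − 134 = 0.0000.
CI: 0.0000 ± 4.4906 = (-4.4906, 4.4906).
The interval (-4.4906, 4.4906) contains 0, so the difference is not significant.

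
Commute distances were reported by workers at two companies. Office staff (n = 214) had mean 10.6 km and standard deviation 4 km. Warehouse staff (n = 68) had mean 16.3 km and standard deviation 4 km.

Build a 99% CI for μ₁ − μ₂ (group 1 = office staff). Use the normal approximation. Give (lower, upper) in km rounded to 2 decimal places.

SE₁ = s₁/√n₁ = 4/√214 = 0.2734; SE₂ = 4/√68 = 0.4851.
Independent samples, unequal variances: SE_diff = √(SE₁² + SE₂²) = √(0.07474756 + 0.23532201) = 0.5568.
z* = 2.576, so margin of error = 2.576 × 0.5568 = 1.4343.
Difference in means = 10.6 − 16.3 = -5.7000.
-5.7000 ± 1.4343 → (-7.13, -4.27).

(-7.13, -4.27)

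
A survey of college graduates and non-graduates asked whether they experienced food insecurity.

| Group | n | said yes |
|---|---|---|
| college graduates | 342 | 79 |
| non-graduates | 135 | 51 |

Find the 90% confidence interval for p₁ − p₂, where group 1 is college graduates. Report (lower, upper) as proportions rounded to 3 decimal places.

First, p̂₁ = 79/342 = 0.2310; p̂₂ = 51/135 = 0.3778.
The two standard errors are √(0.2310×0.7690/342) = 0.02279 and √(0.3778×0.6222/135) = 0.04173.
Because the samples are independent, SE_diff = √(0.02279² + 0.04173²) = 0.04755.
Using z* = 1.645 for 90%, ME = 1.645 × 0.04755 = 0.07822.
p̂₁ − p̂₂ = -0.1468; interval -0.1468 ± 0.07822 gives (-0.225, -0.069).

(-0.225, -0.069)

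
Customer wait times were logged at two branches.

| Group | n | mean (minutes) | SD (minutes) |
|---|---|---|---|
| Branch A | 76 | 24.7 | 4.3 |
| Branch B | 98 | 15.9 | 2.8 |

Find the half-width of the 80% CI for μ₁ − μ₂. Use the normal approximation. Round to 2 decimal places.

0.73

Per-group SEs: s₁/√n₁ = 4.3/√76 = 0.4932, s₂/√n₂ = 2.8/√98 = 0.2828.
Unpooled SE of the difference: √(0.24324624 + 0.07997584) = 0.5685.
Margin of error = z* · SE = 1.282 × 0.5685 = 0.7288.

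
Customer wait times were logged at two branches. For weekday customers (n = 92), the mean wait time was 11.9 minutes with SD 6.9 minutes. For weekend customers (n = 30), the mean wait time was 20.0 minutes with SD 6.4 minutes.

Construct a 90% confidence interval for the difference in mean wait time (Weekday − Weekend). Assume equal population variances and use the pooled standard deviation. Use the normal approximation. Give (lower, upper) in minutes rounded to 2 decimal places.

(-10.45, -5.75)

s_p = √[((n₁−1)s₁² + (n₂−1)s₂²)/(n₁+n₂−2)] = √[(91·6.9² + 29·6.4²)/120] = 6.7825.
SE = 6.7825·√(1/92 + 1/30) = 1.4260.
With z* = 1.645, margin = 1.645 × 1.4260 = 2.3458.
x̄₁ − x̄₂ = 11.9 − 20.0 = -8.1000; interval -8.1000 ± 2.3458 = (-10.45, -5.75).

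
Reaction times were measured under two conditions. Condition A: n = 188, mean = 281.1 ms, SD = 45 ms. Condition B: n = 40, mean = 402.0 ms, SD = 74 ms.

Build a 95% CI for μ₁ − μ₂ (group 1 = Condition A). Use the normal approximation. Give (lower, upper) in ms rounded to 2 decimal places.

(-144.72, -97.08)

SE₁ = s₁/√n₁ = 45/√188 = 3.2820; SE₂ = 74/√40 = 11.7004.
Independent samples, unequal variances: SE_diff = √(SE₁² + SE₂²) = √(10.771524 + 136.89936016) = 12.1520.
z* = 1.960, so margin of error = 1.960 × 12.1520 = 23.8179.
Difference in means = 281.1 − 402.0 = -120.9000.
-120.9000 ± 23.8179 → (-144.72, -97.08).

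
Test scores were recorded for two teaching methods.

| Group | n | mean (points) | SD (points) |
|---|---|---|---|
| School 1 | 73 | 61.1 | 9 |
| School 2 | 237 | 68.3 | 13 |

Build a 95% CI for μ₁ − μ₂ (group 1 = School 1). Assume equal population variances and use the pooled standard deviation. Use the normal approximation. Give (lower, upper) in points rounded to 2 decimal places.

(-10.40, -4.00)

Pooled variance s_p² = [72·9² + 236·13²] / (73+237−2) = 148.4286, so s_p = 12.1831.
SE_diff = s_p·√(1/n₁ + 1/n₂) = 12.1831·√(1/73 + 1/237) = 1.6308.
z* = 1.960; margin = 1.960 × 1.6308 = 3.1964.
Difference = 61.1 − 68.3 = -7.2000.
-7.2000 ± 3.1964 → (-10.40, -4.00).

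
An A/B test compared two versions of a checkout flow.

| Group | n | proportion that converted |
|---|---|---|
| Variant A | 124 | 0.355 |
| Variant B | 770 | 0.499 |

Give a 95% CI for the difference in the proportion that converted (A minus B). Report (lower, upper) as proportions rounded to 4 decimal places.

The two standard errors are √(0.3550×0.6450/124) = 0.04297 and √(0.4990×0.5010/770) = 0.01802.
Because the samples are independent, SE_diff = √(0.04297² + 0.01802²) = 0.04660.
Using z* = 1.960 for 95%, ME = 1.960 × 0.04660 = 0.09134.
p̂₁ − p̂₂ = -0.1440; interval -0.1440 ± 0.09134 gives (-0.2353, -0.0527).

(-0.2353, -0.0527)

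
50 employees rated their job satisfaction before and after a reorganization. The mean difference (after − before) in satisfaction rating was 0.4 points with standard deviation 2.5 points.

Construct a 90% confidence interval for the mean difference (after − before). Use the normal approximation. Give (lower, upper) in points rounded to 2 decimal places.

(-0.18, 0.98)

Paired design: SE = s_d/√n = 2.5/√50 = 0.3536.
z* = 1.645; margin of error = 1.645 × 0.3536 = 0.5817.
0.4 ± 0.5817 → (-0.18, 0.98).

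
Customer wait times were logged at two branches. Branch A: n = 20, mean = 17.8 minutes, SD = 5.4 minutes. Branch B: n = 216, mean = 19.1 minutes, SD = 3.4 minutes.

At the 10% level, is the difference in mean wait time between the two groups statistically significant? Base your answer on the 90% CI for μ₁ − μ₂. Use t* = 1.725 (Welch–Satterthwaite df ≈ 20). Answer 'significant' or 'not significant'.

Per-group SEs: s₁/√n₁ = 5.4/√20 = 1.2075, s₂/√n₂ = 3.4/√216 = 0.2313.
Unpooled SE of the difference: √(1.45805625 + 0.05349969) = 1.2295.
Margin of error = t* · SE = 1.725 × 1.2295 = 2.1209.
x̄₁ − x̄₂ = 17.8 − 19.1 = -1.3000.
CI: -1.3000 ± 2.1209 = (-3.4209, 0.8209).
The interval (-3.4209, 0.8209) contains 0, so the difference is not significant.

not significant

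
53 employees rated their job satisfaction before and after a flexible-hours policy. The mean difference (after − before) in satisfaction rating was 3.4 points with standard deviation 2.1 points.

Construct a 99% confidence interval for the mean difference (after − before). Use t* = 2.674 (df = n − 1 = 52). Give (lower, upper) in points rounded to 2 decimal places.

(2.63, 4.17)

Paired design: SE = s_d/√n = 2.1/√53 = 0.2885.
t* = 2.674; margin of error = 2.674 × 0.2885 = 0.7714.
3.4 ± 0.7714 → (2.63, 4.17).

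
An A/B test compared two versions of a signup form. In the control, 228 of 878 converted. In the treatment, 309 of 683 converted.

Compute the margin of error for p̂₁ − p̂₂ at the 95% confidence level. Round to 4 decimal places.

0.0473

Sample proportions: 228/878 = 0.2597, 309/683 = 0.4524.
Each SE is √(p̂(1−p̂)/n): √(0.2597·0.7403/878) = 0.01480 and √(0.4524·0.5476/683) = 0.01905.
SE(p̂₁ − p̂₂) = √(SE₁² + SE₂²) = √(0.00021904 + 0.0003629025) = 0.02412, since the two samples are independent.
At 95% confidence z* = 1.960; margin = 1.960 × 0.02412 = 0.04728.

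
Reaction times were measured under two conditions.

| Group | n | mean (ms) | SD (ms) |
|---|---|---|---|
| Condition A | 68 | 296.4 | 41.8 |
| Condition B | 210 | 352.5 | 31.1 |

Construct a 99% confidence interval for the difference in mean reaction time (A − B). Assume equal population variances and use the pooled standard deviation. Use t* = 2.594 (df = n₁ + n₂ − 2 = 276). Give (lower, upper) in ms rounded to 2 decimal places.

(-68.41, -43.79)

s_p = √[((n₁−1)s₁² + (n₂−1)s₂²)/(n₁+n₂−2)] = √[(67·41.8² + 209·31.1²)/276] = 34.0083.
SE = 34.0083·√(1/68 + 1/210) = 4.7451.
With t* = 2.594, margin = 2.594 × 4.7451 = 12.3088.
x̄₁ − x̄₂ = 296.4 − 352.5 = -56.1000; interval -56.1000 ± 12.3088 = (-68.41, -43.79).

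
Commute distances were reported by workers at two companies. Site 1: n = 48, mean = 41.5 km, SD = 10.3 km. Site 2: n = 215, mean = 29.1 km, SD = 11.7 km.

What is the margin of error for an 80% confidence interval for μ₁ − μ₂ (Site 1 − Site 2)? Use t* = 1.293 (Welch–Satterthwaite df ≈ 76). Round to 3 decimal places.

SE₁ = s₁/√n₁ = 10.3/√48 = 1.4867; SE₂ = 11.7/√215 = 0.7979.
Independent samples, unequal variances: SE_diff = √(SE₁² + SE₂²) = √(2.21027689 + 0.63664441) = 1.6873.
t* = 1.293, so margin of error = 1.293 × 1.6873 = 2.1817.

2.182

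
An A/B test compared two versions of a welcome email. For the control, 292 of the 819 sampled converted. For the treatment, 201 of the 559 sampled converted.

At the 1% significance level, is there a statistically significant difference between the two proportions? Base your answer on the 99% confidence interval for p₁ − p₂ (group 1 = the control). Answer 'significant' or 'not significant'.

p̂₁ = 292/819 = 0.3565 and p̂₂ = 201/559 = 0.3596.
SE₁ = √(p̂₁(1−p̂₁)/n₁) = √(0.3565·0.6435/819) = 0.01674; SE₂ = √(0.3596·0.6404/559) = 0.02030.
Independent samples: SE of the difference = √(SE₁² + SE₂²) = √(0.0002802276 + 0.00041209) = 0.02631.
z* for 99% confidence is 2.576, so the margin of error is 2.576 × 0.02631 = 0.06777.
Point estimate p̂₁ − p̂₂ = 0.3565 − 0.3596 = -0.0031.
-0.0031 ± 0.06777 → (-0.07087, 0.06467).
The interval (-0.07087, 0.06467) contains 0, so the difference is not significant.

not significant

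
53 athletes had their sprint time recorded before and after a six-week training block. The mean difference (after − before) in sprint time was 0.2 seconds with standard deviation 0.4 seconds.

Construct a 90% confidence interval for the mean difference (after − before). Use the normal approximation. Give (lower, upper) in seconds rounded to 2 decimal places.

(0.11, 0.29)

Paired design: SE = s_d/√n = 0.4/√53 = 0.0549.
z* = 1.645; margin of error = 1.645 × 0.0549 = 0.0903.
0.2 ± 0.0903 → (0.11, 0.29).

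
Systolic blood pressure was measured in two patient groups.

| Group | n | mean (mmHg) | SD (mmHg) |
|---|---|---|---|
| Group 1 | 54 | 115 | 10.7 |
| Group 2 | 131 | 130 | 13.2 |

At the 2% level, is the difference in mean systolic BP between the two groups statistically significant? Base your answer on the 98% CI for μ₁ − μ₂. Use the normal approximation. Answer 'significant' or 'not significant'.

SE₁ = s₁/√n₁ = 10.7/√54 = 1.4561; SE₂ = 13.2/√131 = 1.1533.
Independent samples, unequal variances: SE_diff = √(SE₁² + SE₂²) = √(2.12022721 + 1.33010089) = 1.8575.
z* = 2.326, so margin of error = 2.326 × 1.8575 = 4.3205.
Difference in means = 115 − 130 = -15.0000.
-15.0000 ± 4.3205 → (-19.3205, -10.6795).
The interval (-19.3205, -10.6795) does not contain 0, so the difference is significant.

significant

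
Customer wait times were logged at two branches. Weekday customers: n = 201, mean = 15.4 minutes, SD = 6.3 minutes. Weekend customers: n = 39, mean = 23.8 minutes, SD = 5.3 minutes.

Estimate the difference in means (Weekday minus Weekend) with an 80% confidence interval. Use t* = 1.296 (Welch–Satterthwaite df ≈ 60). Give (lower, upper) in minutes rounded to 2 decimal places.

(-9.64, -7.16)

Standard errors of each mean: 6.3/√201 = 0.4444 and 5.3/√39 = 0.8487.
SE(x̄₁ − x̄₂) = √(0.4444² + 0.8487²) = 0.9580 for independent samples with unequal variances.
With t* = 1.296, the margin is 1.296 × 0.9580 = 1.2416.
x̄₁ − x̄₂ = 15.4 − 23.8 = -8.4000; the interval is -8.4000 ± 1.2416 = (-9.64, -7.16).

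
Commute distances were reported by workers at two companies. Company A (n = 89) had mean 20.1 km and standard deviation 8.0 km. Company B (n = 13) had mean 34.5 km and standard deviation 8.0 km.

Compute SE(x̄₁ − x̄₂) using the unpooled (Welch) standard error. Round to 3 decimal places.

Per-group SEs: s₁/√n₁ = 8.0/√89 = 0.8480, s₂/√n₂ = 8.0/√13 = 2.2188.
Unpooled SE of the difference: √(0.719104 + 4.92307344) = 2.3753.

2.375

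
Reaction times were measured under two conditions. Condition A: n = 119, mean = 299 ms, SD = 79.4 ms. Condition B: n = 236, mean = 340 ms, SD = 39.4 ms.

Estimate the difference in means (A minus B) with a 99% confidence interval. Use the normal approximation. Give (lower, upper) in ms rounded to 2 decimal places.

(-60.88, -21.12)

SE₁ = s₁/√n₁ = 79.4/√119 = 7.2786; SE₂ = 39.4/√236 = 2.5647.
Independent samples, unequal variances: SE_diff = √(SE₁² + SE₂²) = √(52.97801796 + 6.57768609) = 7.7172.
z* = 2.576, so margin of error = 2.576 × 7.7172 = 19.8795.
Difference in means = 299 − 340 = -41.0000.
-41.0000 ± 19.8795 → (-60.88, -21.12).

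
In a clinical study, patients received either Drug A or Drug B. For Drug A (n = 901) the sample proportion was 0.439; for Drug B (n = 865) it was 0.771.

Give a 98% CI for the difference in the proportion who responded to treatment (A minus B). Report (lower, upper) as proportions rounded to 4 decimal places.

(-0.3828, -0.2812)

SE₁ = √(p̂₁(1−p̂₁)/n₁) = √(0.4390·0.5610/901) = 0.01653; SE₂ = √(0.7710·0.2290/865) = 0.01429.
Independent samples: SE of the difference = √(SE₁² + SE₂²) = √(0.0002732409 + 0.0002042041) = 0.02185.
z* for 98% confidence is 2.326, so the margin of error is 2.326 × 0.02185 = 0.05082.
Point estimate p̂₁ − p̂₂ = 0.4390 − 0.7710 = -0.3320.
-0.3320 ± 0.05082 → (-0.3828, -0.2812).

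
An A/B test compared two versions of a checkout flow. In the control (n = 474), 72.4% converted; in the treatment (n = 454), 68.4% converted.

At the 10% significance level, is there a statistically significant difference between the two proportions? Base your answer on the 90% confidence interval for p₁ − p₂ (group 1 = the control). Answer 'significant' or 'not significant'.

The two standard errors are √(0.7240×0.2760/474) = 0.02053 and √(0.6840×0.3160/454) = 0.02182.
Because the samples are independent, SE_diff = √(0.02053² + 0.02182²) = 0.02996.
Using z* = 1.645 for 90%, ME = 1.645 × 0.02996 = 0.04928.
p̂₁ − p̂₂ = 0.0400; interval 0.0400 ± 0.04928 gives (-0.00928, 0.08928).
The interval (-0.00928, 0.08928) contains 0, so the difference is not significant.

not significant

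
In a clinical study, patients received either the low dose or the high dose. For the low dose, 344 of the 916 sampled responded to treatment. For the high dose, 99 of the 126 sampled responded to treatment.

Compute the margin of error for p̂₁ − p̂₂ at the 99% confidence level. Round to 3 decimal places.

First, p̂₁ = 344/916 = 0.3755; p̂₂ = 99/126 = 0.7857.
The two standard errors are √(0.3755×0.6245/916) = 0.01600 and √(0.7857×0.2143/126) = 0.03656.
Because the samples are independent, SE_diff = √(0.01600² + 0.03656²) = 0.03991.
Using z* = 2.576 for 99%, ME = 2.576 × 0.03991 = 0.10281.

0.103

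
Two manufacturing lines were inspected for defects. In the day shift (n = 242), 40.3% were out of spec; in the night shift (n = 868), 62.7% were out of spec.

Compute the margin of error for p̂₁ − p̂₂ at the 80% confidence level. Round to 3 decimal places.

0.046

The two standard errors are √(0.4030×0.5970/242) = 0.03153 and √(0.6270×0.3730/868) = 0.01641.
Because the samples are independent, SE_diff = √(0.03153² + 0.01641²) = 0.03554.
Using z* = 1.282 for 80%, ME = 1.282 × 0.03554 = 0.04556.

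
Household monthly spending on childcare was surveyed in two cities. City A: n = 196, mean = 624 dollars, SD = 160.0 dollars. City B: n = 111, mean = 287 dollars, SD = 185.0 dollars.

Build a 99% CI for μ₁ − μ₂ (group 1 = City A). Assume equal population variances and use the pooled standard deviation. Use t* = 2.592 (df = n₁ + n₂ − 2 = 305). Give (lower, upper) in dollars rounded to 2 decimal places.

Pooled variance s_p² = [195·160.0² + 110·185.0²] / (196+111−2) = 28710.6557, so s_p = 169.4422.
SE_diff = s_p·√(1/n₁ + 1/n₂) = 169.4422·√(1/196 + 1/111) = 20.1280.
t* = 2.592; margin = 2.592 × 20.1280 = 52.1718.
Difference = 624 − 287 = 337.0000.
337.0000 ± 52.1718 → (284.83, 389.17).

(284.83, 389.17)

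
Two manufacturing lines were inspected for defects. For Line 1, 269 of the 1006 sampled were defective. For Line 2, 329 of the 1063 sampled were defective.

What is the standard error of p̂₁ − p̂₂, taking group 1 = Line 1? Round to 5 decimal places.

p̂₁ = 269/1006 = 0.2674 and p̂₂ = 329/1063 = 0.3095.
SE₁ = √(p̂₁(1−p̂₁)/n₁) = √(0.2674·0.7326/1006) = 0.01395; SE₂ = √(0.3095·0.6905/1063) = 0.01418.
Independent samples: SE of the difference = √(SE₁² + SE₂²) = √(0.0001946025 + 0.0002010724) = 0.01989.

0.01989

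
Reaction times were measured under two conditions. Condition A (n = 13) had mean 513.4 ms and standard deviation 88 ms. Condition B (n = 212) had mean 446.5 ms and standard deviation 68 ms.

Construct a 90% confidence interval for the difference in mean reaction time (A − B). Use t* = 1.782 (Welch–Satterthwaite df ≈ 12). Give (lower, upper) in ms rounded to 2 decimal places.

(22.62, 111.18)

Per-group SEs: s₁/√n₁ = 88/√13 = 24.4068, s₂/√n₂ = 68/√212 = 4.6703.
Unpooled SE of the difference: √(595.69188624 + 21.81170209) = 24.8496.
Margin of error = t* · SE = 1.782 × 24.8496 = 44.2820.
x̄₁ − x̄₂ = 513.4 − 446.5 = 66.9000.
CI: 66.9000 ± 44.2820 = (22.62, 111.18).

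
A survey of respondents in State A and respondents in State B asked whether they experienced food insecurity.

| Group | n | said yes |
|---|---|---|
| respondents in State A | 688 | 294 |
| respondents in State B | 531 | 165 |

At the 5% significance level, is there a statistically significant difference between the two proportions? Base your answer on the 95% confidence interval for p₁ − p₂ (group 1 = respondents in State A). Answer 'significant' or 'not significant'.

p̂₁ = 294/688 = 0.4273 and p̂₂ = 165/531 = 0.3107.
SE₁ = √(p̂₁(1−p̂₁)/n₁) = √(0.4273·0.5727/688) = 0.01886; SE₂ = √(0.3107·0.6893/531) = 0.02008.
Independent samples: SE of the difference = √(SE₁² + SE₂²) = √(0.0003556996 + 0.0004032064) = 0.02755.
z* for 95% confidence is 1.960, so the margin of error is 1.960 × 0.02755 = 0.05400.
Point estimate p̂₁ − p̂₂ = 0.4273 − 0.3107 = 0.1166.
0.1166 ± 0.05400 → (0.06260, 0.17060).
The interval (0.06260, 0.17060) does not contain 0, so the difference is significant.

significant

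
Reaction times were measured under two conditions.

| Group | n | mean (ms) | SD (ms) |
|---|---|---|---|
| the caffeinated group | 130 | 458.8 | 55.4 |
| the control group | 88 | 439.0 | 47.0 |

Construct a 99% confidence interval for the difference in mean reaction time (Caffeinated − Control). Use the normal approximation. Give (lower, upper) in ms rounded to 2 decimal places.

(1.82, 37.78)

Per-group SEs: s₁/√n₁ = 55.4/√130 = 4.8589, s₂/√n₂ = 47.0/√88 = 5.0102.
Unpooled SE of the difference: √(23.60890921 + 25.10210404) = 6.9793.
Margin of error = z* · SE = 2.576 × 6.9793 = 17.9787.
x̄₁ − x̄₂ = 458.8 − 439.0 = 19.8000.
CI: 19.8000 ± 17.9787 = (1.82, 37.78).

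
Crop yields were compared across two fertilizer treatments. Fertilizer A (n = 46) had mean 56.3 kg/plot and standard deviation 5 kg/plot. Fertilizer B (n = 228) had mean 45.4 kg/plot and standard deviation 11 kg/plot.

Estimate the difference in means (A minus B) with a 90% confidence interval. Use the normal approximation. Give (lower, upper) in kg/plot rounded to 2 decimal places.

SE₁ = s₁/√n₁ = 5/√46 = 0.7372; SE₂ = 11/√228 = 0.7285.
Independent samples, unequal variances: SE_diff = √(SE₁² + SE₂²) = √(0.54346384 + 0.53071225) = 1.0364.
z* = 1.645, so margin of error = 1.645 × 1.0364 = 1.7049.
Difference in means = 56.3 − 45.4 = 10.9000.
10.9000 ± 1.7049 → (9.20, 12.60).

(9.20, 12.60)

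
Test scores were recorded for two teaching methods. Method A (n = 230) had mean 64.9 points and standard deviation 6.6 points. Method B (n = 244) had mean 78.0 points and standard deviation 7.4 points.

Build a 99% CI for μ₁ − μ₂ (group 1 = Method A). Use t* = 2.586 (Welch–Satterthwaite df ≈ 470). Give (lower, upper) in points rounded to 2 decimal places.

(-14.76, -11.44)

Per-group SEs: s₁/√n₁ = 6.6/√230 = 0.4352, s₂/√n₂ = 7.4/√244 = 0.4737.
Unpooled SE of the difference: √(0.18939904 + 0.22439169) = 0.6433.
Margin of error = t* · SE = 2.586 × 0.6433 = 1.6636.
x̄₁ − x̄₂ = 64.9 − 78.0 = -13.1000.
CI: -13.1000 ± 1.6636 = (-14.76, -11.44).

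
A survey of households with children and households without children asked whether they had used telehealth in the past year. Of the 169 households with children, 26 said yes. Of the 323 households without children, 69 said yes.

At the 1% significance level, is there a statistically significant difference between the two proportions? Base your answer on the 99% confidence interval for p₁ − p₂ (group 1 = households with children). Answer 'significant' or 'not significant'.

not significant

Sample proportions: 26/169 = 0.1538, 69/323 = 0.2136.
Each SE is √(p̂(1−p̂)/n): √(0.1538·0.8462/169) = 0.02775 and √(0.2136·0.7864/323) = 0.02280.
SE(p̂₁ − p̂₂) = √(SE₁² + SE₂²) = √(0.0007700625 + 0.00051984) = 0.03592, since the two samples are independent.
At 99% confidence z* = 2.576; margin = 2.576 × 0.03592 = 0.09253.
The difference is 0.1538 − 0.2136 = -0.0598, so the interval is -0.0598 ± 0.09253 = (-0.15233, 0.03273).
The interval (-0.15233, 0.03273) contains 0, so the difference is not significant.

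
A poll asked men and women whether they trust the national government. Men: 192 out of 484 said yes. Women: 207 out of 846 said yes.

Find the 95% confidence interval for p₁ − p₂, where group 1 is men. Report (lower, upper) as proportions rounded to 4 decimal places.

(0.0997, 0.2043)

p̂₁ = 192/484 = 0.3967 and p̂₂ = 207/846 = 0.2447.
SE₁ = √(p̂₁(1−p̂₁)/n₁) = √(0.3967·0.6033/484) = 0.02224; SE₂ = √(0.2447·0.7553/846) = 0.01478.
Independent samples: SE of the difference = √(SE₁² + SE₂²) = √(0.0004946176 + 0.0002184484) = 0.02670.
z* for 95% confidence is 1.960, so the margin of error is 1.960 × 0.02670 = 0.05233.
Point estimate p̂₁ − p̂₂ = 0.3967 − 0.2447 = 0.1520.
0.1520 ± 0.05233 → (0.0997, 0.2043).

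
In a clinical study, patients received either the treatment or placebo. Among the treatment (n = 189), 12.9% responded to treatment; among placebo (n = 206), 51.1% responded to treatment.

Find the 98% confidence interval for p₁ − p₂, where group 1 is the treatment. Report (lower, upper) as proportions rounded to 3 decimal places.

The two standard errors are √(0.1290×0.8710/189) = 0.02438 and √(0.5110×0.4890/206) = 0.03483.
Because the samples are independent, SE_diff = √(0.02438² + 0.03483²) = 0.04251.
Using z* = 2.326 for 98%, ME = 2.326 × 0.04251 = 0.09888.
p̂₁ − p̂₂ = -0.3820; interval -0.3820 ± 0.09888 gives (-0.481, -0.283).

(-0.481, -0.283)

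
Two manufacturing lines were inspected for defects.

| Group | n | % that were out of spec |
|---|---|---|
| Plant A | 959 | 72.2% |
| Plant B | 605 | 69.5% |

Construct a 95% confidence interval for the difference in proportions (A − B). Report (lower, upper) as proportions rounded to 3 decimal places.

(-0.019, 0.073)

SE₁ = √(p̂₁(1−p̂₁)/n₁) = √(0.7220·0.2780/959) = 0.01447; SE₂ = √(0.6950·0.3050/605) = 0.01872.
Independent samples: SE of the difference = √(SE₁² + SE₂²) = √(0.0002093809 + 0.0003504384) = 0.02366.
z* for 95% confidence is 1.960, so the margin of error is 1.960 × 0.02366 = 0.04637.
Point estimate p̂₁ − p̂₂ = 0.7220 − 0.6950 = 0.0270.
0.0270 ± 0.04637 → (-0.019, 0.073).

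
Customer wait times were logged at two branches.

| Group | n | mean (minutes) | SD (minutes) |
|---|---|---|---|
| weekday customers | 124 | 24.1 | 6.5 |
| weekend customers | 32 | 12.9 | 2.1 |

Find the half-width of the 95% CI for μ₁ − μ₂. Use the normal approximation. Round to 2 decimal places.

1.36

Per-group SEs: s₁/√n₁ = 6.5/√124 = 0.5837, s₂/√n₂ = 2.1/√32 = 0.3712.
Unpooled SE of the difference: √(0.34070569 + 0.13778944) = 0.6917.
Margin of error = z* · SE = 1.960 × 0.6917 = 1.3557.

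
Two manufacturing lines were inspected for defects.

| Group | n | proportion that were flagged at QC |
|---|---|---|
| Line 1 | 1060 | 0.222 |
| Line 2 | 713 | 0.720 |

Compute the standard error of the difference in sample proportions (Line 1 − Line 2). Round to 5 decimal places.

The two standard errors are √(0.2220×0.7780/1060) = 0.01276 and √(0.7200×0.2800/713) = 0.01682.
Because the samples are independent, SE_diff = √(0.01276² + 0.01682²) = 0.02111.

0.02111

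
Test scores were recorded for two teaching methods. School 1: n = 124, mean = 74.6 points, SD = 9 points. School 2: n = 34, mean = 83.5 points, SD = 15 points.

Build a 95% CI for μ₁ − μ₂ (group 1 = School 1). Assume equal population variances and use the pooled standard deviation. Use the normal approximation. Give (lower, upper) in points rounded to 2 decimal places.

(-12.91, -4.89)

Pooled variance s_p² = [123·9² + 33·15²] / (124+34−2) = 111.4615, so s_p = 10.5575.
SE_diff = s_p·√(1/n₁ + 1/n₂) = 10.5575·√(1/124 + 1/34) = 2.0438.
z* = 1.960; margin = 1.960 × 2.0438 = 4.0058.
Difference = 74.6 − 83.5 = -8.9000.
-8.9000 ± 4.0058 → (-12.91, -4.89).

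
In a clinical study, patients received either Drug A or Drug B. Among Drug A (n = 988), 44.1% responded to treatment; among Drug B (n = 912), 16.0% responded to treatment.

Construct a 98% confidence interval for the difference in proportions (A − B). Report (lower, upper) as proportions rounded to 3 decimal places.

(0.235, 0.327)

The two standard errors are √(0.4410×0.5590/988) = 0.01580 and √(0.1600×0.8400/912) = 0.01214.
Because the samples are independent, SE_diff = √(0.01580² + 0.01214²) = 0.01993.
Using z* = 2.326 for 98%, ME = 2.326 × 0.01993 = 0.04636.
p̂₁ − p̂₂ = 0.2810; interval 0.2810 ± 0.04636 gives (0.235, 0.327).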